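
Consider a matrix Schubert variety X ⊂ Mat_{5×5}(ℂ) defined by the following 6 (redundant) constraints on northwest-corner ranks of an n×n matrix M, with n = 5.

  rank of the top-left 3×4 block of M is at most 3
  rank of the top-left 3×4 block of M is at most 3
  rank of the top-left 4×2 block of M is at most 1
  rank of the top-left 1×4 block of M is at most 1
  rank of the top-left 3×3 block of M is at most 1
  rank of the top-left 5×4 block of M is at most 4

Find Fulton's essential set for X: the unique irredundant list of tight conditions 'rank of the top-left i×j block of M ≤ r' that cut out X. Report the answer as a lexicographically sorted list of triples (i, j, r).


The tightest implied rank at each (i,j), from the 6 conditions:

  1 | 1 | 1 | 1 | 1
  1 | 1 | 1 | 2 | 2
  1 | 1 | 1 | 2 | 3
  1 | 1 | 2 | 3 | 4
  1 | 2 | 3 | 4 | 5

the unique w with this rank table is (1, 4, 5, 3, 2).

Rothe diagram D(w) (5 cells), 2 SE-corners (essential conditions):

[(3, 3, 1), (4, 2, 1)]


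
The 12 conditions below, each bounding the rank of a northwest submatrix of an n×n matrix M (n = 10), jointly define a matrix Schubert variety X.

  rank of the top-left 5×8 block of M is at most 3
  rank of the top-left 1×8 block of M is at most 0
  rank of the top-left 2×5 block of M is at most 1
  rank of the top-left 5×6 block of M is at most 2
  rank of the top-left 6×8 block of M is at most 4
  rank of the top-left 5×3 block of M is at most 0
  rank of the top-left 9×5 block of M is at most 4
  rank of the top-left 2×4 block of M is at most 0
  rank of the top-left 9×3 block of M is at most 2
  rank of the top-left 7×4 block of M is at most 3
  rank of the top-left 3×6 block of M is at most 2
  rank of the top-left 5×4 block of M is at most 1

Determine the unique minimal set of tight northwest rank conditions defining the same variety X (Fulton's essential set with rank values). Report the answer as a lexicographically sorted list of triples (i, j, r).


Computing R[i][j] = min implied NW-rank bound (n=10, 12 conditions):

  i=1: 0  0  0  0  0  0  0  0  1  1
  i=2: 0  0  0  0  1  1  1  1  2  2
  i=3: 0  0  0  1  2  2  2  2  3  3
  i=4: 0  0  0  1  2  2  3  3  4  4
  i=5: 0  0  0  1  2  2  3  3  4  5
  i=6: 1  1  1  2  3  3  4  4  5  6
  i=7: 1  2  2  3  4  4  5  5  6  7
  i=8: 1  2  2  3  4  5  6  6  7  8
  i=9: 1  2  2  3  4  5  6  7  8  9
  i=10: 1  2  3  4  5  6  7  8  9  10

hence w(1..10) = (9, 5, 4, 7, 10, 1, 2, 6, 8, 3).

Rothe diagram D(w) (26 cells), 6 SE-corners (essential conditions):

[(1, 8, 0), (2, 4, 0), (5, 3, 0), (5, 6, 2), (5, 8, 3), (9, 3, 2)]


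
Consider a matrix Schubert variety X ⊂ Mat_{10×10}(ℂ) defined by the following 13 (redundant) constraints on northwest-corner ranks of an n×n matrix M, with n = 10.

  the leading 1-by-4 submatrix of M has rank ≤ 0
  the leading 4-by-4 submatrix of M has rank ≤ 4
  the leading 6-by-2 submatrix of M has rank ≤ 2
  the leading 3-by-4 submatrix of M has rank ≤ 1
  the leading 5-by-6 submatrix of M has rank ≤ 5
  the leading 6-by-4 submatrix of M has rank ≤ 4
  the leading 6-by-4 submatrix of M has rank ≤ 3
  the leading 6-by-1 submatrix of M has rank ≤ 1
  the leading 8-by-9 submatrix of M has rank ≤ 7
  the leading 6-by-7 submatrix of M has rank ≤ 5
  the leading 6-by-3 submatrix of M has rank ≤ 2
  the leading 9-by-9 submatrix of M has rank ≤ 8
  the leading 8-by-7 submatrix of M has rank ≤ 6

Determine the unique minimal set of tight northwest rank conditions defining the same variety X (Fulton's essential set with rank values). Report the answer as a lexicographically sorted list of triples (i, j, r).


The tightest implied rank at each (i,j), from the 13 conditions:

  R[1]: 0  0  0  0  1  1  1  1  1  1
  R[2]: 1  1  1  1  2  2  2  2  2  2
  R[3]: 1  1  1  1  2  3  3  3  3  3
  R[4]: 1  2  2  2  3  4  4  4  4  4
  R[5]: 1  2  2  3  4  5  5  5  5  5
  R[6]: 1  2  2  3  4  5  5  6  6  6
  R[7]: 1  2  3  4  5  6  6  7  7  7
  R[8]: 1  2  3  4  5  6  6  7  7  8
  R[9]: 1  2  3  4  5  6  7  8  8  9
  R[10]: 1  2  3  4  5  6  7  8  9  10

reading off 1-entries of Δ²R: w = (5, 1, 6, 2, 4, 8, 3, 10, 7, 9).

ℓ(w)=12; the 6 essential cells (i,j,r):

[(1, 4, 0), (3, 4, 1), (6, 3, 2), (6, 7, 5), (8, 7, 6), (8, 9, 7)]


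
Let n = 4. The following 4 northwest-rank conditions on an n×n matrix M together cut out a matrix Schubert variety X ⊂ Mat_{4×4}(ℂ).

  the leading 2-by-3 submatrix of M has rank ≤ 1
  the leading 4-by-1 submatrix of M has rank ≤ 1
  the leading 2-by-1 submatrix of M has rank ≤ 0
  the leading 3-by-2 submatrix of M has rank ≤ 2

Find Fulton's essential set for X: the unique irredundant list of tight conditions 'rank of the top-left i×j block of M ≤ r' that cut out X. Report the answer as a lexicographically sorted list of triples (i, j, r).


Propagating the 4 rank bounds to every northwest block:

  0 | 1 | 1 | 1
  0 | 1 | 1 | 2
  1 | 2 | 2 | 3
  1 | 2 | 3 | 4

hence w(1..4) = (2, 4, 1, 3).

Rothe diagram D(w) (3 cells), 2 SE-corners (essential conditions):

[(2, 1, 0), (2, 3, 1)]


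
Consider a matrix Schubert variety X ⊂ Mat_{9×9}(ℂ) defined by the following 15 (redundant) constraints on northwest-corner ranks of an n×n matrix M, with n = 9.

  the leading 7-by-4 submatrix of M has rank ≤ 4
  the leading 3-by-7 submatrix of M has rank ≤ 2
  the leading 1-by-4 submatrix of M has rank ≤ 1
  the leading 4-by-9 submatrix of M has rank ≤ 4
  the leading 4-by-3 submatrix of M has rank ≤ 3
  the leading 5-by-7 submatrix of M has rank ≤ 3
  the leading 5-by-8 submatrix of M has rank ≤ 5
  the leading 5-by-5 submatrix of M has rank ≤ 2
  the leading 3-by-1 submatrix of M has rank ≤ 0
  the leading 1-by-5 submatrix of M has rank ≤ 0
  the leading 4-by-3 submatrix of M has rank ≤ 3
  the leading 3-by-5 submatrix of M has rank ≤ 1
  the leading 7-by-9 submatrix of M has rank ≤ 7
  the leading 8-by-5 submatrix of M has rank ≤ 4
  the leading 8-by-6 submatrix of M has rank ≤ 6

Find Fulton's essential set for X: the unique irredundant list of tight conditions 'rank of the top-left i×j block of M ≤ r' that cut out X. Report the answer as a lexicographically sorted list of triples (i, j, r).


The tightest implied rank at each (i,j), from the 15 conditions:

  R[1]: 0  0  0  0  0  1  1  1  1
  R[2]: 0  1  1  1  1  2  2  2  2
  R[3]: 0  1  1  1  1  2  2  3  3
  R[4]: 1  2  2  2  2  3  3  4  4
  R[5]: 1  2  2  2  2  3  3  4  5
  R[6]: 1  2  3  3  3  4  4  5  6
  R[7]: 1  2  3  4  4  5  5  6  7
  R[8]: 1  2  3  4  4  5  6  7  8
  R[9]: 1  2  3  4  5  6  7  8  9

hence w(1..9) = (6, 2, 8, 1, 9, 3, 4, 7, 5).

Rothe diagram D(w) (16 cells), 7 SE-corners (essential conditions):

[(1, 5, 0), (3, 1, 0), (3, 5, 1), (3, 7, 2), (5, 5, 2), (5, 7, 3), (8, 5, 4)]


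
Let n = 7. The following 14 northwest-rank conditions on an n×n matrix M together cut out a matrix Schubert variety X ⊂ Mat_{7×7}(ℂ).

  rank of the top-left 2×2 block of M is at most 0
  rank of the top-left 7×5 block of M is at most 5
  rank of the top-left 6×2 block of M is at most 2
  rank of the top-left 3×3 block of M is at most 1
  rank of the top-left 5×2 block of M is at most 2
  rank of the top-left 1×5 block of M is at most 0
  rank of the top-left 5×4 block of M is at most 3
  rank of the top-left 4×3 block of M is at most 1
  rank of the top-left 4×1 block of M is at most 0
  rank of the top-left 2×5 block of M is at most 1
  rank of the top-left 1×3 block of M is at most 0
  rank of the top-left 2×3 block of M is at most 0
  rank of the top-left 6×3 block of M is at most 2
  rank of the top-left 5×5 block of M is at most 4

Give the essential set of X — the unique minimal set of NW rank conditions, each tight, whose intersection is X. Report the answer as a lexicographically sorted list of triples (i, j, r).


Reconstructing r_w from the 14 given conditions:

  i=1: 0 0 0 0 0 1 1
  i=2: 0 0 0 1 1 2 2
  i=3: 0 1 1 2 2 3 3
  i=4: 0 1 1 2 3 4 4
  i=5: 1 2 2 3 4 5 5
  i=6: 1 2 2 3 4 5 6
  i=7: 1 2 3 4 5 6 7

hence w(1..7) = (6, 4, 2, 5, 1, 7, 3).

5 SE-corners of the 12-cell Rothe diagram give Ess(w):

[(1, 5, 0), (2, 3, 0), (4, 1, 0), (4, 3, 1), (6, 3, 2)]


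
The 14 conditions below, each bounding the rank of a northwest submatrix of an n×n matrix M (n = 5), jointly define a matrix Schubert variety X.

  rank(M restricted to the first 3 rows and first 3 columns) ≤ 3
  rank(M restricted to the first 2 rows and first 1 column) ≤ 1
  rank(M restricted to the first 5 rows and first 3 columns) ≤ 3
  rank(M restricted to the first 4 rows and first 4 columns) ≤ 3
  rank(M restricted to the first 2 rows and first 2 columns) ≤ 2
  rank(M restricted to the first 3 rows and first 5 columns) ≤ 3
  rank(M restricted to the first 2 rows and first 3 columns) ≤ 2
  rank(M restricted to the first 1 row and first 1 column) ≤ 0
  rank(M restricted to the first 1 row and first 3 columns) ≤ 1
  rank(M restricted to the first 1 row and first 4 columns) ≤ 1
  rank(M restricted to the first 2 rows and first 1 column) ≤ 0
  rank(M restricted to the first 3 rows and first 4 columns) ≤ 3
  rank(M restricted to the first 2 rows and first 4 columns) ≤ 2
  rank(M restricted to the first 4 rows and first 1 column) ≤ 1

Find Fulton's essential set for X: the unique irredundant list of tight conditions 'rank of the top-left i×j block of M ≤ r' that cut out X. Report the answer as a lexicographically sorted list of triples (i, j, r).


Recovering R(i,j) via the rank-extension bound from the 14 conditions:

  row 1: 0, 1, 1, 1, 1
  row 2: 0, 1, 2, 2, 2
  row 3: 1, 2, 3, 3, 3
  row 4: 1, 2, 3, 3, 4
  row 5: 1, 2, 3, 4, 5

the unique w with this rank table is (2, 3, 1, 5, 4).

Rothe diagram D(w) (3 cells), 2 SE-corners (essential conditions):

[(2, 1, 0), (4, 4, 3)]


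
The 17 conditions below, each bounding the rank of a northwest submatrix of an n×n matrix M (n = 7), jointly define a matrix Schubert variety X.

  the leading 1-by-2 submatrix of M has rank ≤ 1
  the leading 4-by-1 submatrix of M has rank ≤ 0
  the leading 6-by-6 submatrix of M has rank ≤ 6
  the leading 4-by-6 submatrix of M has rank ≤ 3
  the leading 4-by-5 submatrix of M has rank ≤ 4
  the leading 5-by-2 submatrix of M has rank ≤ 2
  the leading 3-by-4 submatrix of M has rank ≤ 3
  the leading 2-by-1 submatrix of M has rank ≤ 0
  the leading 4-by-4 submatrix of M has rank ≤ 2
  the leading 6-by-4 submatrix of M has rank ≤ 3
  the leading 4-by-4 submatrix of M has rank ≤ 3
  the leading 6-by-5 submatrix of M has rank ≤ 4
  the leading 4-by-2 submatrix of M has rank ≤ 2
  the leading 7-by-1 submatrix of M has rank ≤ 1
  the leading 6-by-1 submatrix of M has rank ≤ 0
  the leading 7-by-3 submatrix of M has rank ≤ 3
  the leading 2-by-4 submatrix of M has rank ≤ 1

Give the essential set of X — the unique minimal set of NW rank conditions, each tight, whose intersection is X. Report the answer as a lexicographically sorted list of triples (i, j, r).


The tightest implied rank at each (i,j), from the 17 conditions:

  0  1  1  1  1  1  1
  0  1  1  1  2  2  2
  0  1  2  2  3  3  3
  0  1  2  2  3  3  4
  0  1  2  3  4  4  5
  0  1  2  3  4  5  6
  1  2  3  4  5  6  7

reading off 1-entries of Δ²R: w = (2, 5, 3, 7, 4, 6, 1).

4 SE-corners of the 10-cell Rothe diagram give Ess(w):

[(2, 4, 1), (4, 4, 2), (4, 6, 3), (6, 1, 0)]


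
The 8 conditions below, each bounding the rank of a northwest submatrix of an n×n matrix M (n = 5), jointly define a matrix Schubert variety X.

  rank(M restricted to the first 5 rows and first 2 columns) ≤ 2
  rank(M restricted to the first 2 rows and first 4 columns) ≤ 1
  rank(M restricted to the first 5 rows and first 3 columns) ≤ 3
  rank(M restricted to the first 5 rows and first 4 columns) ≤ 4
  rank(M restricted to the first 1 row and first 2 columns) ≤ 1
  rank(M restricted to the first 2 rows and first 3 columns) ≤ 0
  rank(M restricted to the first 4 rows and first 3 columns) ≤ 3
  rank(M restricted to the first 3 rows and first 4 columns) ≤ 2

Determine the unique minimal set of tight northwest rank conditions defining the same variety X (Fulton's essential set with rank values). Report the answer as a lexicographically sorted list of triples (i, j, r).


Reconstructing r_w from the 8 given conditions:

  0 | 0 | 0 | 1 | 1
  0 | 0 | 0 | 1 | 2
  1 | 1 | 1 | 2 | 3
  1 | 2 | 2 | 3 | 4
  1 | 2 | 3 | 4 | 5

so w = (4, 5, 1, 2, 3).

1 SE-corner of the 6-cell Rothe diagram gives Ess(w):

[(2, 3, 0)]


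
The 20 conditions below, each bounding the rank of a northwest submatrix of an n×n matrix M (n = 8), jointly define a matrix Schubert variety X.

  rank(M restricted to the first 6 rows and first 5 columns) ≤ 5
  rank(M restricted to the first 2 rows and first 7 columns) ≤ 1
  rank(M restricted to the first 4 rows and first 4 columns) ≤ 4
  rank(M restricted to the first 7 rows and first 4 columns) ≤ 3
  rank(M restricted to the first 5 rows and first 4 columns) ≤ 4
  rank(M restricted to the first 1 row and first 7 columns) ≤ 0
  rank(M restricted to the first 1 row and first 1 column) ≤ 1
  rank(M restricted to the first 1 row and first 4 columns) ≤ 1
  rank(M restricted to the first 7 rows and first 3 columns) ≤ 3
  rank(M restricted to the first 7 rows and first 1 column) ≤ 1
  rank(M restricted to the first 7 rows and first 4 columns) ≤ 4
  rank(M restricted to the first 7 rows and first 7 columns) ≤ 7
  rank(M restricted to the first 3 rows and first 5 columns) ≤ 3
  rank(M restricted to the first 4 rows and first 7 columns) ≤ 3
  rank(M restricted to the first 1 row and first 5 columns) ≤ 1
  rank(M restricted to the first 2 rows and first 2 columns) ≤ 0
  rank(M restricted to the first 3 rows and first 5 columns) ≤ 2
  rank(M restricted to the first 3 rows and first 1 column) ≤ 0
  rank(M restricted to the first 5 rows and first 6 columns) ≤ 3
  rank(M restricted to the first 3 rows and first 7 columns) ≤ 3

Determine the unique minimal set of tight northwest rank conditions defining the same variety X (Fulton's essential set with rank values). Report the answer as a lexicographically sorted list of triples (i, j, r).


Reconstructing r_w from the 20 given conditions:

  0 0 0 0 0 0 0 1
  0 0 1 1 1 1 1 2
  0 1 2 2 2 2 2 3
  1 2 3 3 3 3 3 4
  1 2 3 3 3 3 4 5
  1 2 3 3 4 4 5 6
  1 2 3 3 4 5 6 7
  1 2 3 4 5 6 7 8

the unique w with this rank table is (8, 3, 2, 1, 7, 5, 6, 4).

ℓ(w)=15; the 5 essential cells (i,j,r):

[(1, 7, 0), (2, 2, 0), (3, 1, 0), (5, 6, 3), (7, 4, 3)]


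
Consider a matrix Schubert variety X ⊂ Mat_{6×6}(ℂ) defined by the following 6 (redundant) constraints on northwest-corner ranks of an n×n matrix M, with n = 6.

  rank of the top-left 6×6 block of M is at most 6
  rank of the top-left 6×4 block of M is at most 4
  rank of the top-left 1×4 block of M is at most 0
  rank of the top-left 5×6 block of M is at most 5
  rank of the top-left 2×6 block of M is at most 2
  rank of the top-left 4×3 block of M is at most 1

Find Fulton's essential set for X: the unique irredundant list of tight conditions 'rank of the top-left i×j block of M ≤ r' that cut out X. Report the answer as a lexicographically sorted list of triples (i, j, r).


Propagating the 6 rank bounds to every northwest block:

  row 1: 0 0 0 0 1 1
  row 2: 1 1 1 1 2 2
  row 3: 1 1 1 2 3 3
  row 4: 1 1 1 2 3 4
  row 5: 1 2 2 3 4 5
  row 6: 1 2 3 4 5 6

second differences of R give the permutation w = (5, 1, 4, 6, 2, 3).

D(w) has 8 cells with 2 SE-corners; essential set:

[(1, 4, 0), (4, 3, 1)]


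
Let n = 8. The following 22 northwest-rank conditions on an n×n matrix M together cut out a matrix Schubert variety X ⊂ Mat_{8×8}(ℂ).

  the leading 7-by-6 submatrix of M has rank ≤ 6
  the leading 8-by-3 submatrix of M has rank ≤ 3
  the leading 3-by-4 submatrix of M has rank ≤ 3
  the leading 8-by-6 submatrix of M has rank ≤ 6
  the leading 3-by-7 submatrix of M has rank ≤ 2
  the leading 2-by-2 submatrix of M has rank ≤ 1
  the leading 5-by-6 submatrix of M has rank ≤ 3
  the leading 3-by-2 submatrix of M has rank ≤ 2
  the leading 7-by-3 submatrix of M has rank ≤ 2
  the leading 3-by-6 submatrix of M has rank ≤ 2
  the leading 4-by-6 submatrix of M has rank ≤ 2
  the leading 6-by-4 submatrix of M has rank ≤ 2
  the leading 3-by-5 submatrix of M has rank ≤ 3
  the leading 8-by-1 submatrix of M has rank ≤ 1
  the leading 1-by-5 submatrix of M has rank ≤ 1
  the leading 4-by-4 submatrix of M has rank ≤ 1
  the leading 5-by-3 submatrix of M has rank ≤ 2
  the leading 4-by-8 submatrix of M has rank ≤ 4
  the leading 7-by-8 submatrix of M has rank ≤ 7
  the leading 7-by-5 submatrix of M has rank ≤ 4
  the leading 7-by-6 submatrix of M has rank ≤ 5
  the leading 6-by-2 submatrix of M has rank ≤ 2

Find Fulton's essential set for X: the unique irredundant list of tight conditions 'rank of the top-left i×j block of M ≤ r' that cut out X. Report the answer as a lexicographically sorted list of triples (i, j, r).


Reconstructing r_w from the 22 given conditions:

  1 1 1 1 1 1 1 1
  1 1 1 1 2 2 2 2
  1 1 1 1 2 2 2 3
  1 1 1 1 2 2 3 4
  1 2 2 2 3 3 4 5
  1 2 2 2 3 4 5 6
  1 2 2 3 4 5 6 7
  1 2 3 4 5 6 7 8

hence w(1..8) = (1, 5, 8, 7, 2, 6, 4, 3).

5 SE-corners of the 15-cell Rothe diagram give Ess(w):

[(3, 7, 2), (4, 4, 1), (4, 6, 2), (6, 4, 2), (7, 3, 2)]


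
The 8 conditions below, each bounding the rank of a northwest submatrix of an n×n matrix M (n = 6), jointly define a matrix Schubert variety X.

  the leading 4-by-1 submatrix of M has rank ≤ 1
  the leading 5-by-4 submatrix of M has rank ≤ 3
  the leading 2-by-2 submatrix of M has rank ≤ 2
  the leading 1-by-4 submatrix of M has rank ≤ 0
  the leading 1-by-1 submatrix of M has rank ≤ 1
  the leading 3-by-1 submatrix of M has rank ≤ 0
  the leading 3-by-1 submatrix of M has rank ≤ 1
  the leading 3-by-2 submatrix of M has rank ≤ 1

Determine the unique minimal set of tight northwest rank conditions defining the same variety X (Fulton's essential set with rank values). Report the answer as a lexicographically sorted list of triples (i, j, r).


The tightest implied rank at each (i,j), from the 8 conditions:

  i=1: 0 0 0 0 1 1
  i=2: 0 1 1 1 2 2
  i=3: 0 1 2 2 3 3
  i=4: 1 2 3 3 4 4
  i=5: 1 2 3 3 4 5
  i=6: 1 2 3 4 5 6

the unique w with this rank table is (5, 2, 3, 1, 6, 4).

D(w) has 7 cells with 3 SE-corners; essential set:

[(1, 4, 0), (3, 1, 0), (5, 4, 3)]


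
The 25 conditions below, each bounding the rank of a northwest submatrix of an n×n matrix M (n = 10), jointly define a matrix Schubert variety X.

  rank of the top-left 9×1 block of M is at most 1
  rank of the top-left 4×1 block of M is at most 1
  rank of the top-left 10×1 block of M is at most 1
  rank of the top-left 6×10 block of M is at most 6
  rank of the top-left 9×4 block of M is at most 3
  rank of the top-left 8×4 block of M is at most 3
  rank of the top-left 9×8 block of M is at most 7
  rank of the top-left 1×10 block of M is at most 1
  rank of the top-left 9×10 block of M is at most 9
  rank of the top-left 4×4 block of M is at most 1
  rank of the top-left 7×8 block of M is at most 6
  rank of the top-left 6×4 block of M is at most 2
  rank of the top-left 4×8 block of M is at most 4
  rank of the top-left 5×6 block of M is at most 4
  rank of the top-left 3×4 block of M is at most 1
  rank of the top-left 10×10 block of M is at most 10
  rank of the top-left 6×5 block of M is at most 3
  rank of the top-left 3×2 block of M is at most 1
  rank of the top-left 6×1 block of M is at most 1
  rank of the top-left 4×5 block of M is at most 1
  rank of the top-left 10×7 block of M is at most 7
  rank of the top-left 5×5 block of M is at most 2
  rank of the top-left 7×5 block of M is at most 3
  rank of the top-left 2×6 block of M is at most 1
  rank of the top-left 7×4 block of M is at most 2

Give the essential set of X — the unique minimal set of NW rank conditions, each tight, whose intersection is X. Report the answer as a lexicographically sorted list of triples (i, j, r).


Recovering R(i,j) via the rank-extension bound from the 25 conditions:

  i=1: 1  1  1  1  1  1  1  1  1  1
  i=2: 1  1  1  1  1  1  2  2  2  2
  i=3: 1  1  1  1  1  2  3  3  3  3
  i=4: 1  1  1  1  1  2  3  4  4  4
  i=5: 1  2  2  2  2  3  4  5  5  5
  i=6: 1  2  2  2  3  4  5  6  6  6
  i=7: 1  2  2  2  3  4  5  6  7  7
  i=8: 1  2  3  3  4  5  6  7  8  8
  i=9: 1  2  3  3  4  5  6  7  8  9
  i=10: 1  2  3  4  5  6  7  8  9  10

second differences of R give the permutation w = (1, 7, 6, 8, 2, 5, 9, 3, 10, 4).

Fulton essential set (4 of the 18 Rothe cells):

[(2, 6, 1), (4, 5, 1), (7, 4, 2), (9, 4, 3)]


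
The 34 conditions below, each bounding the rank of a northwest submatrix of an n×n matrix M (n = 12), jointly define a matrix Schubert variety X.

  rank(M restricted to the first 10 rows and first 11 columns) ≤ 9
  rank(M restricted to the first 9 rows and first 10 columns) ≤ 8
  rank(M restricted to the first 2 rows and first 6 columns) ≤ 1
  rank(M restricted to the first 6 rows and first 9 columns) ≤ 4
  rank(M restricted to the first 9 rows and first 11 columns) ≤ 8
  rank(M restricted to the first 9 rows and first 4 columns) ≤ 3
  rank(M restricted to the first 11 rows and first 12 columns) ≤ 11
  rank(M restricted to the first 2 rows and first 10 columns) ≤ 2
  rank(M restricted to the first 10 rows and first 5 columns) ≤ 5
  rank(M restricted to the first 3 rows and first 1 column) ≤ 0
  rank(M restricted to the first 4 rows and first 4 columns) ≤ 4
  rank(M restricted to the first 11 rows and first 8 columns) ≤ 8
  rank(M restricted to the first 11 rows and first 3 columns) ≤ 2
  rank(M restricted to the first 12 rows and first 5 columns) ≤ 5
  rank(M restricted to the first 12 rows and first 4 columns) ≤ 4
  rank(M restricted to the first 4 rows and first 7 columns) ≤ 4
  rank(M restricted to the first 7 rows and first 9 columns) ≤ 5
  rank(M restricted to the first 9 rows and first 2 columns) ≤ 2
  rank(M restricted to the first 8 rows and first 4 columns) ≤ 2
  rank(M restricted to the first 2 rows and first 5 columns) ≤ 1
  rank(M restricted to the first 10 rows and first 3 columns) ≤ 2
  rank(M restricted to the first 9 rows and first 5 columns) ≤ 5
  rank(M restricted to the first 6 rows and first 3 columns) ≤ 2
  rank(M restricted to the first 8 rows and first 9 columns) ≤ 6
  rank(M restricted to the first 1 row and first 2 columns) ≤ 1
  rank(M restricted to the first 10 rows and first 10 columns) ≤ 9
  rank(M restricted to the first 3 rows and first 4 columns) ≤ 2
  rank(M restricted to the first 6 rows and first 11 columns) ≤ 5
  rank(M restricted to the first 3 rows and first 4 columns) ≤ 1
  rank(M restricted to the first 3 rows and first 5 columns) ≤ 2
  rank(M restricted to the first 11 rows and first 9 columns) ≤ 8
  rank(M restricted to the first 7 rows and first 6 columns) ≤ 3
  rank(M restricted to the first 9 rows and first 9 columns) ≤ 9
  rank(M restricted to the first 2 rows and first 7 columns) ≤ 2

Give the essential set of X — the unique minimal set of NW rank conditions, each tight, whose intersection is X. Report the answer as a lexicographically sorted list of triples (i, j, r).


Reconstructing r_w from the 34 given conditions:

  i=1: 0 1 1 1 1 1 1 1 1 1 1 1
  i=2: 0 1 1 1 1 1 2 2 2 2 2 2
  i=3: 0 1 1 1 2 2 3 3 3 3 3 3
  i=4: 1 2 2 2 3 3 4 4 4 4 4 4
  i=5: 1 2 2 2 3 3 4 4 4 5 5 5
  i=6: 1 2 2 2 3 3 4 4 4 5 5 6
  i=7: 1 2 2 2 3 3 4 5 5 6 6 7
  i=8: 1 2 2 2 3 4 5 6 6 7 7 8
  i=9: 1 2 2 3 4 5 6 7 7 8 8 9
  i=10: 1 2 2 3 4 5 6 7 8 9 9 10
  i=11: 1 2 2 3 4 5 6 7 8 9 10 11
  i=12: 1 2 3 4 5 6 7 8 9 10 11 12

giving w = (2, 7, 5, 1, 10, 12, 8, 6, 4, 9, 11, 3) via Δ²R.

ℓ(w)=28; the 8 essential cells (i,j,r):

[(2, 6, 1), (3, 1, 0), (3, 4, 1), (6, 9, 4), (6, 11, 5), (7, 6, 3), (8, 4, 2), (11, 3, 2)]


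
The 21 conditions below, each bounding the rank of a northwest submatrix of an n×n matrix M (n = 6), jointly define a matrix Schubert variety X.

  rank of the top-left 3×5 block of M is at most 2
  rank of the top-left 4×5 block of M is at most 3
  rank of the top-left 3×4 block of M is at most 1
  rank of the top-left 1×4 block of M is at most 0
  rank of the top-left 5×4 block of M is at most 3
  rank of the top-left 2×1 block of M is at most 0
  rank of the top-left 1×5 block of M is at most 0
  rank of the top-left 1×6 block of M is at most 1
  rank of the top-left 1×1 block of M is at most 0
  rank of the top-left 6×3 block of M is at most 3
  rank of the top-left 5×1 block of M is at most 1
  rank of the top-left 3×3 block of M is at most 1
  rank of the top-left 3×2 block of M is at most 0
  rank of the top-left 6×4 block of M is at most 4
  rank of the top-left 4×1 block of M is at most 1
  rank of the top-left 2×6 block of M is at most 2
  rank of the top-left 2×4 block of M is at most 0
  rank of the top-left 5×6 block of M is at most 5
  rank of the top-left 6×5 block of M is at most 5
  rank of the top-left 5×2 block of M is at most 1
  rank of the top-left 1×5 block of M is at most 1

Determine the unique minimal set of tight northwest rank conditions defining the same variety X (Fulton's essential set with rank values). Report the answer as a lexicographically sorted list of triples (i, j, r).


Reconstructing r_w from the 21 given conditions:

  i=1: 0 0 0 0 0 1
  i=2: 0 0 0 0 1 2
  i=3: 0 0 1 1 2 3
  i=4: 1 1 2 2 3 4
  i=5: 1 1 2 3 4 5
  i=6: 1 2 3 4 5 6

the unique w with this rank table is (6, 5, 3, 1, 4, 2).

Rothe diagram D(w) (12 cells), 4 SE-corners (essential conditions):

[(1, 5, 0), (2, 4, 0), (3, 2, 0), (5, 2, 1)]


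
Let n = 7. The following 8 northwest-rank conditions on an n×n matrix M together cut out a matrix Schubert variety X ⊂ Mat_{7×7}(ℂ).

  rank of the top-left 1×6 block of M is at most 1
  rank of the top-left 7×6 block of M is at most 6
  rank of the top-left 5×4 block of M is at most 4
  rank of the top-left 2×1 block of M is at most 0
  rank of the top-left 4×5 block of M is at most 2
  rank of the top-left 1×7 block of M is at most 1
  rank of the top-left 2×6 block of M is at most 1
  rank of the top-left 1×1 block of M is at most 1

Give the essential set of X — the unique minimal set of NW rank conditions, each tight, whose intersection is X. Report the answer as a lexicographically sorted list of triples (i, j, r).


The tightest implied rank at each (i,j), from the 8 conditions:

  row 1: 0, 1, 1, 1, 1, 1, 1
  row 2: 0, 1, 1, 1, 1, 1, 2
  row 3: 1, 2, 2, 2, 2, 2, 3
  row 4: 1, 2, 2, 2, 2, 3, 4
  row 5: 1, 2, 3, 3, 3, 4, 5
  row 6: 1, 2, 3, 4, 4, 5, 6
  row 7: 1, 2, 3, 4, 5, 6, 7

second differences of R give the permutation w = (2, 7, 1, 6, 3, 4, 5).

ℓ(w)=9; the 3 essential cells (i,j,r):

[(2, 1, 0), (2, 6, 1), (4, 5, 2)]


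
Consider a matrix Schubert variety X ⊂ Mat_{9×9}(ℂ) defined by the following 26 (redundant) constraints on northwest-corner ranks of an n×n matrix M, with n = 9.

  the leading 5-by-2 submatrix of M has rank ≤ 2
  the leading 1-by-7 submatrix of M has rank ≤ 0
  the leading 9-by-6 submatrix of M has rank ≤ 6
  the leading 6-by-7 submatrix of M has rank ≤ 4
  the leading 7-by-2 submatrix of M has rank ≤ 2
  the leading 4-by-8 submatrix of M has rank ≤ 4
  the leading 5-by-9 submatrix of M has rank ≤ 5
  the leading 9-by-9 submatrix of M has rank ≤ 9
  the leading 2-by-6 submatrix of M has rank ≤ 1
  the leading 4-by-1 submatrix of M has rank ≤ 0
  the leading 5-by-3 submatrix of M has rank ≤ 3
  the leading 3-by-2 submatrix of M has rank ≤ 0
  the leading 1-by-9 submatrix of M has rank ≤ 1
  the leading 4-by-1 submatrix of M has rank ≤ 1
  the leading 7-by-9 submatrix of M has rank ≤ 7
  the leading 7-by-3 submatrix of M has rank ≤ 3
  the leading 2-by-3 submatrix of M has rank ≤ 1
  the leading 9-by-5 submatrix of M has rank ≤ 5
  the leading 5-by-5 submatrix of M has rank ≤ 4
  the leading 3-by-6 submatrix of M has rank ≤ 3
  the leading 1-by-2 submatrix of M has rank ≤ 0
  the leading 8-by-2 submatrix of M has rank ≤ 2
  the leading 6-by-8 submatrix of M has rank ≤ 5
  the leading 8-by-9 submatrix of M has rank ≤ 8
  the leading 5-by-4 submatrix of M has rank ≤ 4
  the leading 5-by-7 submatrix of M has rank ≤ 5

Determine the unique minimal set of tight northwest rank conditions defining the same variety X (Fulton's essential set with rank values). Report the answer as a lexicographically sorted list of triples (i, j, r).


Reconstructing r_w from the 26 given conditions:

  0  0  0  0  0  0  0  1  1
  0  0  1  1  1  1  1  2  2
  0  0  1  2  2  2  2  3  3
  0  1  2  3  3  3  3  4  4
  1  2  3  4  4  4  4  5  5
  1  2  3  4  4  4  4  5  6
  1  2  3  4  5  5  5  6  7
  1  2  3  4  5  6  6  7  8
  1  2  3  4  5  6  7  8  9

giving w = (8, 3, 4, 2, 1, 9, 5, 6, 7) via Δ²R.

|D(w)|=15, |Ess(w)|=4:

[(1, 7, 0), (3, 2, 0), (4, 1, 0), (6, 7, 4)]


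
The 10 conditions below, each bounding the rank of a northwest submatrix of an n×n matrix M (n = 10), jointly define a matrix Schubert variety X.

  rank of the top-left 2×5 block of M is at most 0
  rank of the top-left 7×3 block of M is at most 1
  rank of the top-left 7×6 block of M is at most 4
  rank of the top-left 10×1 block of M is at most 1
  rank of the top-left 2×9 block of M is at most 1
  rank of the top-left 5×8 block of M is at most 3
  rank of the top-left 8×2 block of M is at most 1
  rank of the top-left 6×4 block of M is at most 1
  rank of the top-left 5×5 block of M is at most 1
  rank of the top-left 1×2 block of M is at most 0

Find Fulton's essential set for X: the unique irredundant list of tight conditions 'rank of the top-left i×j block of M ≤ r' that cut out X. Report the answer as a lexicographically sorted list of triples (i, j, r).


The tightest implied rank at each (i,j), from the 10 conditions:

  row 1: 0 0 0 0 0 1 1 1 1 1
  row 2: 0 0 0 0 0 1 1 1 1 2
  row 3: 1 1 1 1 1 2 2 2 2 3
  row 4: 1 1 1 1 1 2 3 3 3 4
  row 5: 1 1 1 1 1 2 3 3 4 5
  row 6: 1 1 1 1 2 3 4 4 5 6
  row 7: 1 1 1 2 3 4 5 5 6 7
  row 8: 1 1 2 3 4 5 6 6 7 8
  row 9: 1 2 3 4 5 6 7 7 8 9
  row 10: 1 2 3 4 5 6 7 8 9 10

reading off 1-entries of Δ²R: w = (6, 10, 1, 7, 9, 5, 4, 3, 2, 8).

Fulton essential set (7 of the 28 Rothe cells):

[(2, 5, 0), (2, 9, 1), (5, 5, 1), (5, 8, 3), (6, 4, 1), (7, 3, 1), (8, 2, 1)]


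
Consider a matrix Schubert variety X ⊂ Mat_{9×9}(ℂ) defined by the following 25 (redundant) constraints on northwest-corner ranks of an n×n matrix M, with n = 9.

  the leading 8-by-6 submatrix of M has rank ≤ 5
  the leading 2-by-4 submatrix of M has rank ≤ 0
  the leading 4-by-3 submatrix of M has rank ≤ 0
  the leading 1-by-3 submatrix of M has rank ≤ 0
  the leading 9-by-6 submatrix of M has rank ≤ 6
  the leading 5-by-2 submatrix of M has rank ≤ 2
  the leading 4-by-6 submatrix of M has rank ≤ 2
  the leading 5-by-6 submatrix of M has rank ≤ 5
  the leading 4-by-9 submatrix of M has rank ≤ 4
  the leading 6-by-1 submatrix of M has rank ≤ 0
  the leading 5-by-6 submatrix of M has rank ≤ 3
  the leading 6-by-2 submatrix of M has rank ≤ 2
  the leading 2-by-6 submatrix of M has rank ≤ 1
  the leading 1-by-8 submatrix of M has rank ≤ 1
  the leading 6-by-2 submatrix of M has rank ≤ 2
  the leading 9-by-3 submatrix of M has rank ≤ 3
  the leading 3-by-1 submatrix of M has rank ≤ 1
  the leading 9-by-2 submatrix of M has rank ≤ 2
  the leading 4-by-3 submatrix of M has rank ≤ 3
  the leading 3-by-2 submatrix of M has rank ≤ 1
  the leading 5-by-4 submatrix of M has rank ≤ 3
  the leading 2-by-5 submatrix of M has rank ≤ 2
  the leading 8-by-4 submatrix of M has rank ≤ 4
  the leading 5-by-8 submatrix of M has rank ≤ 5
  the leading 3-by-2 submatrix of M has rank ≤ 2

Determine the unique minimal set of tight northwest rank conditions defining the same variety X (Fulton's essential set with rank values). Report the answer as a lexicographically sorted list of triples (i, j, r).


Propagating the 25 rank bounds to every northwest block:

  R[1]: 0, 0, 0, 0, 1, 1, 1, 1, 1
  R[2]: 0, 0, 0, 0, 1, 1, 2, 2, 2
  R[3]: 0, 0, 0, 1, 2, 2, 3, 3, 3
  R[4]: 0, 0, 0, 1, 2, 2, 3, 4, 4
  R[5]: 0, 1, 1, 2, 3, 3, 4, 5, 5
  R[6]: 0, 1, 2, 3, 4, 4, 5, 6, 6
  R[7]: 1, 2, 3, 4, 5, 5, 6, 7, 7
  R[8]: 1, 2, 3, 4, 5, 5, 6, 7, 8
  R[9]: 1, 2, 3, 4, 5, 6, 7, 8, 9

so w = (5, 7, 4, 8, 2, 3, 1, 9, 6).

Fulton essential set (6 of the 19 Rothe cells):

[(2, 4, 0), (2, 6, 1), (4, 3, 0), (4, 6, 2), (6, 1, 0), (8, 6, 5)]


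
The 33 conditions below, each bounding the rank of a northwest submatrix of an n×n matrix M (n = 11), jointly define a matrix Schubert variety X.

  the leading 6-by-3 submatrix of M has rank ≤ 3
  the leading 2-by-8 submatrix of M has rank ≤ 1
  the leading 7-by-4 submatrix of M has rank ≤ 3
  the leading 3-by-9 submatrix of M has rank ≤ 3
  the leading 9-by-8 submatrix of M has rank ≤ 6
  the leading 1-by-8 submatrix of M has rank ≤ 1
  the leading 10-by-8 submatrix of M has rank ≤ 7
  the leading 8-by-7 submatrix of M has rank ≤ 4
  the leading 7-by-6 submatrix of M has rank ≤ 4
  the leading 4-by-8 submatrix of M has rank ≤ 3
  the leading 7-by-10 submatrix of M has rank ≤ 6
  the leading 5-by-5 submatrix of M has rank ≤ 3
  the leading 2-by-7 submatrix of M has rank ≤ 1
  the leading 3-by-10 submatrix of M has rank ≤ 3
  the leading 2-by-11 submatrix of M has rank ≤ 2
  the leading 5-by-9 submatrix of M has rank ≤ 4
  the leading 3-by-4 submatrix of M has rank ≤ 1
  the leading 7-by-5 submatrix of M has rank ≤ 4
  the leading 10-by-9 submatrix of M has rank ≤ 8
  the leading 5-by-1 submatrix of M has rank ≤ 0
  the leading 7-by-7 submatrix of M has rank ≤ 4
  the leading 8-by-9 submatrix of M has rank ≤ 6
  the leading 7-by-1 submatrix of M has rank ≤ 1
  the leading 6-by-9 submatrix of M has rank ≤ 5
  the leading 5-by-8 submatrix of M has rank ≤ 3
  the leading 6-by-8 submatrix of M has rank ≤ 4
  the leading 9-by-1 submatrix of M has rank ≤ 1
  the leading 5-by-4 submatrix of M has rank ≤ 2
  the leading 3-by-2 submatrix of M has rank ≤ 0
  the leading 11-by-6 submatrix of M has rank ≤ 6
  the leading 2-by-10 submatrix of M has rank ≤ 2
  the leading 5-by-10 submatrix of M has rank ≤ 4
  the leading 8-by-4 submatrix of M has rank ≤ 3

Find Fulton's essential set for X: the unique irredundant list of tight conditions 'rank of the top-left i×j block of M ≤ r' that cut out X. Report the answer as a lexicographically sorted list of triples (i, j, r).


The tightest implied rank at each (i,j), from the 33 conditions:

  R[1]: 0  0  1  1  1  1  1  1  1  1  1
  R[2]: 0  0  1  1  1  1  1  1  2  2  2
  R[3]: 0  0  1  1  2  2  2  2  3  3  3
  R[4]: 0  1  2  2  3  3  3  3  4  4  4
  R[5]: 0  1  2  2  3  3  3  3  4  4  5
  R[6]: 1  2  3  3  4  4  4  4  5  5  6
  R[7]: 1  2  3  3  4  4  4  5  6  6  7
  R[8]: 1  2  3  3  4  4  4  5  6  7  8
  R[9]: 1  2  3  4  5  5  5  6  7  8  9
  R[10]: 1  2  3  4  5  6  6  7  8  9  10
  R[11]: 1  2  3  4  5  6  7  8  9  10  11

reading off 1-entries of Δ²R: w = (3, 9, 5, 2, 11, 1, 8, 10, 4, 6, 7).

Rothe diagram D(w) (25 cells), 9 SE-corners (essential conditions):

[(2, 8, 1), (3, 2, 0), (3, 4, 1), (5, 1, 0), (5, 4, 2), (5, 8, 3), (5, 10, 4), (8, 4, 3), (8, 7, 4)]


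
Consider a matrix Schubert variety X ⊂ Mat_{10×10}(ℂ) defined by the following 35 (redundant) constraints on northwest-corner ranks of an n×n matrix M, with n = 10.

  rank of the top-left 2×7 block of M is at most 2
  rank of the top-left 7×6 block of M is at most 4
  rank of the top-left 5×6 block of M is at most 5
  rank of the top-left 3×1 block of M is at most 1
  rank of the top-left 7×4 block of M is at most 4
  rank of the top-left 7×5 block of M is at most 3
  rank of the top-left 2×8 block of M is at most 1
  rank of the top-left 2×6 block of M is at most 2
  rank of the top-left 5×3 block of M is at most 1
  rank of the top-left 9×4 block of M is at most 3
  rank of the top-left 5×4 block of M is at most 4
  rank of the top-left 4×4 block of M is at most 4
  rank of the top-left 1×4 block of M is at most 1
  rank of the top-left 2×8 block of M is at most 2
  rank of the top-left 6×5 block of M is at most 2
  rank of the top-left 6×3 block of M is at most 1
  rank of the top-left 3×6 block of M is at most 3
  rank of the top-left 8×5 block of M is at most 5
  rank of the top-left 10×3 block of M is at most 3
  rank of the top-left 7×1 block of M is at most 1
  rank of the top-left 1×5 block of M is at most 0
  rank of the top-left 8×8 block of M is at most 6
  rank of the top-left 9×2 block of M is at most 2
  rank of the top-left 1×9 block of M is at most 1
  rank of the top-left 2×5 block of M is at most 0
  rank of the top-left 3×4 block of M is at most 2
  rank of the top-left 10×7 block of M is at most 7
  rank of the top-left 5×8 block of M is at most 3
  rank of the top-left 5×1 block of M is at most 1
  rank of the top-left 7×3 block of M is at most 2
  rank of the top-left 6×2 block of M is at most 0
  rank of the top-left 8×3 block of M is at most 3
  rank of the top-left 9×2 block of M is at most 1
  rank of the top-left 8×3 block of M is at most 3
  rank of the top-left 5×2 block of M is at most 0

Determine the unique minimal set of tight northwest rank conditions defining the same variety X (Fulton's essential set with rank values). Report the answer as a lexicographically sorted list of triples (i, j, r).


Reconstructing r_w from the 35 given conditions:

  R[1]: 0 0 0 0 0 1 1 1 1 1
  R[2]: 0 0 0 0 0 1 1 1 2 2
  R[3]: 0 0 1 1 1 2 2 2 3 3
  R[4]: 0 0 1 2 2 3 3 3 4 4
  R[5]: 0 0 1 2 2 3 3 3 4 5
  R[6]: 0 0 1 2 2 3 4 4 5 6
  R[7]: 1 1 2 3 3 4 5 5 6 7
  R[8]: 1 1 2 3 4 5 6 6 7 8
  R[9]: 1 1 2 3 4 5 6 7 8 9
  R[10]: 1 2 3 4 5 6 7 8 9 10

giving w = (6, 9, 3, 4, 10, 7, 1, 5, 8, 2) via Δ²R.

D(w) has 26 cells with 6 SE-corners; essential set:

[(2, 5, 0), (2, 8, 1), (5, 8, 3), (6, 2, 0), (6, 5, 2), (9, 2, 1)]


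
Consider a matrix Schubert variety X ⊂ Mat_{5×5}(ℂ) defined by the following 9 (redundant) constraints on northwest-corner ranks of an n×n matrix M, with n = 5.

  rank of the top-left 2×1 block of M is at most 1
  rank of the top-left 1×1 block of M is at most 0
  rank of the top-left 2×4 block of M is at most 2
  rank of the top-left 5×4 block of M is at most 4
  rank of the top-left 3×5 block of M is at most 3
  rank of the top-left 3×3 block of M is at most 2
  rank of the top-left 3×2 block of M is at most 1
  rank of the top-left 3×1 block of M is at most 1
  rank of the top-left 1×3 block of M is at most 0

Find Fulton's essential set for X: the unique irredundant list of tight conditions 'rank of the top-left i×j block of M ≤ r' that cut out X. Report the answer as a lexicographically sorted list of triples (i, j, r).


The tightest implied rank at each (i,j), from the 9 conditions:

  i=1: 0, 0, 0, 1, 1
  i=2: 1, 1, 1, 2, 2
  i=3: 1, 1, 2, 3, 3
  i=4: 1, 2, 3, 4, 4
  i=5: 1, 2, 3, 4, 5

giving w = (4, 1, 3, 2, 5) via Δ²R.

Rothe diagram D(w) (4 cells), 2 SE-corners (essential conditions):

[(1, 3, 0), (3, 2, 1)]


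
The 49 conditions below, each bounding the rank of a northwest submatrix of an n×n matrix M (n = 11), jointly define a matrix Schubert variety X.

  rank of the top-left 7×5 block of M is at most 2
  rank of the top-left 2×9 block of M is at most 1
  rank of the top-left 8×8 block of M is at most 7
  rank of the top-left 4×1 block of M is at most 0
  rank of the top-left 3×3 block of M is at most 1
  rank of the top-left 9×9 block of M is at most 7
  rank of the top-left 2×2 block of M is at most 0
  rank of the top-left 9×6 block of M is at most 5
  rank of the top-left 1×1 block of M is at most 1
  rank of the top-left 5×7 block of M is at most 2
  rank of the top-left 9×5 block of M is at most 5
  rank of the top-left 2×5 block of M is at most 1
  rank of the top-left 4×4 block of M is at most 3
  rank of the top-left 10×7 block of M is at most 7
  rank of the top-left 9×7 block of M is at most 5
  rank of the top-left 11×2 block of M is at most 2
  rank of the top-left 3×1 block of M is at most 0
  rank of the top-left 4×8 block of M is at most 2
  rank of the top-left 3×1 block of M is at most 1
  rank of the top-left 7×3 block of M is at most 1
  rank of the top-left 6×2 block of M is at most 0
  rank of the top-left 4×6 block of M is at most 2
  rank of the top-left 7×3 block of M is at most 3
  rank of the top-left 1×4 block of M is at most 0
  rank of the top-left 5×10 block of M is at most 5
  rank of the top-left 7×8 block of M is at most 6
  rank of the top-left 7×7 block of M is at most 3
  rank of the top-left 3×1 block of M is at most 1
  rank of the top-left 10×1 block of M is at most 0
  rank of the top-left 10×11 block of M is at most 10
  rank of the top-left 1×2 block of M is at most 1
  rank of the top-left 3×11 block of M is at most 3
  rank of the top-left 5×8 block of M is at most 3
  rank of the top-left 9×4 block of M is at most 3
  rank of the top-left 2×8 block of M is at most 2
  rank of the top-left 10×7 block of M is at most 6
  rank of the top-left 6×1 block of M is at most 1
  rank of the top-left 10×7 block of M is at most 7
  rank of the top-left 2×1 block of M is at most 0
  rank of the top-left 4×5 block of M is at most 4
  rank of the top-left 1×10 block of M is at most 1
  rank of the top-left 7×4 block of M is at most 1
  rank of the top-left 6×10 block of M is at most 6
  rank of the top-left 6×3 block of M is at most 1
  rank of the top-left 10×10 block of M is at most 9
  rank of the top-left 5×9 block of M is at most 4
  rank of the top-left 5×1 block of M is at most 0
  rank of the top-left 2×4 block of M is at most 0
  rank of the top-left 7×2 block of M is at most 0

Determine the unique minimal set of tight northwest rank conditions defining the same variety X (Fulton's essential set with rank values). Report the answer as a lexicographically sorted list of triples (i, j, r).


The tightest implied rank at each (i,j), from the 49 conditions:

  i=1: 0, 0, 0, 0, 1, 1, 1, 1, 1, 1, 1
  i=2: 0, 0, 0, 0, 1, 1, 1, 1, 1, 2, 2
  i=3: 0, 0, 1, 1, 2, 2, 2, 2, 2, 3, 3
  i=4: 0, 0, 1, 1, 2, 2, 2, 2, 3, 4, 4
  i=5: 0, 0, 1, 1, 2, 2, 2, 3, 4, 5, 5
  i=6: 0, 0, 1, 1, 2, 3, 3, 4, 5, 6, 6
  i=7: 0, 0, 1, 1, 2, 3, 3, 4, 5, 6, 7
  i=8: 0, 1, 2, 2, 3, 4, 4, 5, 6, 7, 8
  i=9: 0, 1, 2, 3, 4, 5, 5, 6, 7, 8, 9
  i=10: 0, 1, 2, 3, 4, 5, 6, 7, 8, 9, 10
  i=11: 1, 2, 3, 4, 5, 6, 7, 8, 9, 10, 11

hence w(1..11) = (5, 10, 3, 9, 8, 6, 11, 2, 4, 7, 1).

Rothe diagram D(w) (35 cells), 8 SE-corners (essential conditions):

[(2, 4, 0), (2, 9, 1), (4, 8, 2), (5, 7, 2), (7, 2, 0), (7, 4, 1), (7, 7, 3), (10, 1, 0)]
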